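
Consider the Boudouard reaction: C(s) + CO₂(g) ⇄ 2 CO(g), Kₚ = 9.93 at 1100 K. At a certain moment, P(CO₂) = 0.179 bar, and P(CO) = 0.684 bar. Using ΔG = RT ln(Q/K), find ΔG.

ΔG = -12.2 kJ/mol

(C is a pure solid — omitted from Qₚ.)
Qₚ = P(CO)² / P(CO₂) = (0.684)² / (0.179) = 2.61
ΔG = RT ln(Qₚ/Kₚ) = (8.314 J mol⁻¹ K⁻¹)(1100 K) × ln(2.61/9.93)
   = (9.145 kJ/mol)(-1.336) = -12.2 kJ/mol
ΔG < 0, so the forward reaction is spontaneous (proceeds forward).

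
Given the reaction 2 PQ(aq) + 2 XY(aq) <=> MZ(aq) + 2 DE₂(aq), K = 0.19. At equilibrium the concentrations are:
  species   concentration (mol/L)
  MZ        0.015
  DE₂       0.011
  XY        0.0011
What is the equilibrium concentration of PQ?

At equilibrium, K = [MZ]·[DE₂]² / ([PQ]²·[XY]²) = 0.19.
(0.015)·(0.011)² / (([PQ])²·(0.0011)²) = 0.19
[PQ]² = 7.89 ⇒ [PQ] = 2.8 mol/L

[PQ] = 2.8 mol/L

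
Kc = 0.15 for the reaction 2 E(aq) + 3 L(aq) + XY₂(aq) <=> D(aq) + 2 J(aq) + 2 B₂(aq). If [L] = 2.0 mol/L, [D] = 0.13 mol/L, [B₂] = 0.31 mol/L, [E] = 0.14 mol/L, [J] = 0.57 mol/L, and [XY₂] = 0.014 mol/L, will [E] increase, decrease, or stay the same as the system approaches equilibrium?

increase

Qc = [D]·[J]²·[B₂]² / ([E]²·[L]³·[XY₂]) = (0.13)·(0.57)²·(0.31)² / ((0.14)²·(2.0)³·(0.014)) = 1.8
Qc = 1.8 > Kc = 0.15: net reverse reaction.
E is a reactant, so it increases.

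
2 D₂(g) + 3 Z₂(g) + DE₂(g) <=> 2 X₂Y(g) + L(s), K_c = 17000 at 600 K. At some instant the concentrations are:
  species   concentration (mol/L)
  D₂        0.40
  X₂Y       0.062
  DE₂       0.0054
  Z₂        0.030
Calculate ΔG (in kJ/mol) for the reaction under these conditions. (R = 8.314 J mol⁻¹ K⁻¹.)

(L is a pure solid — omitted from Q_c.)
Q_c = [X₂Y]² / ([D₂]²·[Z₂]³·[DE₂]) = (0.062)² / ((0.40)²·(0.030)³·(0.0054)) = 1.65×10⁵
ΔG = RT ln(Q_c/K_c) = (8.314 J mol⁻¹ K⁻¹)(600 K) × ln(1.65×10⁵/17000)
   = (4.988 kJ/mol)(2.273) = 11.3 kJ/mol
ΔG > 0, so the forward reaction is non-spontaneous (proceeds in reverse).

ΔG = 11.3 kJ/mol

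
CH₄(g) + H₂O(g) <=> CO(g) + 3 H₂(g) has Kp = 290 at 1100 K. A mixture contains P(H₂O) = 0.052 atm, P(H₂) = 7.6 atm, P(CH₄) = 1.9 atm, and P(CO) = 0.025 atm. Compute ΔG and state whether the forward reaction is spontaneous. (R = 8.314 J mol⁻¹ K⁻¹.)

Qp = P(CO)·P(H₂)³ / (P(CH₄)·P(H₂O)) = (0.025)·(7.6)³ / ((1.9)·(0.052)) = 111
ΔG = RT ln(Qp/Kp) = (8.314 J mol⁻¹ K⁻¹)(1100 K) × ln(111/290)
   = (9.145 kJ/mol)(-0.9604) = -8.78 kJ/mol
ΔG < 0, so the forward reaction is spontaneous (proceeds forward).

ΔG = -8.78 kJ/mol; the forward reaction is spontaneous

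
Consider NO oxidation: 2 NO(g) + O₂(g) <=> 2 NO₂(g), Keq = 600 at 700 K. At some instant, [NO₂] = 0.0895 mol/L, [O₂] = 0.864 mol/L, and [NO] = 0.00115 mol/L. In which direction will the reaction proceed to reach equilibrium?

reverse (toward reactants)

Q = [NO₂]² / ([NO]²·[O₂]) = (0.0895)² / ((0.00115)²·(0.864)) = 7010
Q = 7010 > Keq = 600, so the reverse reaction proceeds.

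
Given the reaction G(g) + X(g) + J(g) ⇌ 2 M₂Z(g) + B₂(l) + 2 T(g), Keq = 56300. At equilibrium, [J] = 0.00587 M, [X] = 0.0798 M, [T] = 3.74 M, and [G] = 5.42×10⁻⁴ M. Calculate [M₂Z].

[M₂Z] = 0.0320 M

(B₂ is a pure liquid — omitted from Keq.)
At equilibrium, Keq = [M₂Z]²·[T]² / ([G]·[X]·[J]) = 56300.
([M₂Z])²·(3.74)² / ((5.42×10⁻⁴)·(0.0798)·(0.00587)) = 56300
[M₂Z]² = 0.00102 ⇒ [M₂Z] = 0.0320 M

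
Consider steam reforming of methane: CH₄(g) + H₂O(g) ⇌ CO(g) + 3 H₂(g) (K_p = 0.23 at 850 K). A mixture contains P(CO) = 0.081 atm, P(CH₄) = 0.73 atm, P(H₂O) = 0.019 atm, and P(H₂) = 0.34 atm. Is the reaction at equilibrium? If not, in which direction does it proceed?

Q_p = P(CO)·P(H₂)³ / (P(CH₄)·P(H₂O)) = (0.081)·(0.34)³ / ((0.73)·(0.019)) = 0.23
Q_p = 0.23 = K_p, so the system is already at equilibrium.

at equilibrium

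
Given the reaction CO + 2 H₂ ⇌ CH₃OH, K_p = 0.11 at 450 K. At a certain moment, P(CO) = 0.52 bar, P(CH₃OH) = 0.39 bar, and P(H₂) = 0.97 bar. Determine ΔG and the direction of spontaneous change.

ΔG = 7.41 kJ/mol; the forward reaction is non-spontaneous

Q_p = P(CH₃OH) / (P(CO)·P(H₂)²) = (0.39) / ((0.52)·(0.97)²) = 0.797
ΔG = RT ln(Q_p/K_p) = (8.314 J mol⁻¹ K⁻¹)(450 K) × ln(0.797/0.11)
   = (3.741 kJ/mol)(1.980) = 7.41 kJ/mol
ΔG > 0, so the forward reaction is non-spontaneous (proceeds in reverse).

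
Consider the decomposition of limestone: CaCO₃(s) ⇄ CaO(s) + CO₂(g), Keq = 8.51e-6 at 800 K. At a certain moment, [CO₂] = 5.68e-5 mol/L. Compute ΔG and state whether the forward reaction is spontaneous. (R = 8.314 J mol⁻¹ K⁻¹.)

(CaCO₃, CaO are pure solids — omitted from Q.)
Q = [CO₂] = 5.68e-5
ΔG = RT ln(Q/Keq) = (8.314 J mol⁻¹ K⁻¹)(800 K) × ln(5.68e-5/8.51e-6)
   = (6.651 kJ/mol)(1.898) = 12.6 kJ/mol
ΔG > 0, so the forward reaction is non-spontaneous (proceeds in reverse).

ΔG = 12.6 kJ/mol; the forward reaction is non-spontaneous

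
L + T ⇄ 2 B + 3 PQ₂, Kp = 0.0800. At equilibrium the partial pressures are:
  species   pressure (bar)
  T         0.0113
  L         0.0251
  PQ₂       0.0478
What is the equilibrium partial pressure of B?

At equilibrium, Kp = P(B)²·P(PQ₂)³ / (P(L)·P(T)) = 0.0800.
(P(B))²·(0.0478)³ / ((0.0251)·(0.0113)) = 0.0800
P(B)² = 0.208 ⇒ P(B) = 0.456 bar

P(B) = 0.456 bar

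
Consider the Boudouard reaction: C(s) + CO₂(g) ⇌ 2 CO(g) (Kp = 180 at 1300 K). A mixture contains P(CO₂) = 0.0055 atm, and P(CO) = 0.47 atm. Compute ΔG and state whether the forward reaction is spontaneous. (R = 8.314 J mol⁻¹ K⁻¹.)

ΔG = -16.2 kJ/mol; the forward reaction is spontaneous

(C is a pure solid — omitted from Qp.)
Qp = P(CO)² / P(CO₂) = (0.47)² / (0.0055) = 40.2
ΔG = RT ln(Qp/Kp) = (8.314 J mol⁻¹ K⁻¹)(1300 K) × ln(40.2/180)
   = (10.81 kJ/mol)(-1.499) = -16.2 kJ/mol
ΔG < 0, so the forward reaction is spontaneous (proceeds forward).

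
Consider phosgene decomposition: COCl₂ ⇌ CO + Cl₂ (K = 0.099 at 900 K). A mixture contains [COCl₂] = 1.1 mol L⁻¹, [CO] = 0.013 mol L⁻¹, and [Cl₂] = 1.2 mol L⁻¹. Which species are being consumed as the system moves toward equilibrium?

Q = [CO]·[Cl₂] / [COCl₂] = (0.013)·(1.2) / (1.1) = 0.014
Q = 0.014 < K = 0.099: net forward reaction.

COCl₂ (reactants)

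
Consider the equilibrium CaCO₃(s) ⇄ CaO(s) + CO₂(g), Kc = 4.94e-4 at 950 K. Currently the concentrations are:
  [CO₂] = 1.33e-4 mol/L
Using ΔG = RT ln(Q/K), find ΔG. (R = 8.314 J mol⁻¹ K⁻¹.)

(CaCO₃, CaO are pure solids — omitted from Qc.)
Qc = [CO₂] = 1.33e-4
ΔG = RT ln(Qc/Kc) = (8.314 J mol⁻¹ K⁻¹)(950 K) × ln(1.33e-4/4.94e-4)
   = (7.898 kJ/mol)(-1.312) = -10.4 kJ/mol
ΔG < 0, so the forward reaction is spontaneous (proceeds forward).

ΔG = -10.4 kJ/mol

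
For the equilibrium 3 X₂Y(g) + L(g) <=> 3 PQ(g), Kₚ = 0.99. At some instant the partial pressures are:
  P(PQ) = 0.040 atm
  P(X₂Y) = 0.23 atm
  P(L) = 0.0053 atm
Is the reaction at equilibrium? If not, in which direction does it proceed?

Qₚ = P(PQ)³ / (P(X₂Y)³·P(L)) = (0.040)³ / ((0.23)³·(0.0053)) = 0.99
Qₚ = 0.99 = Kₚ, so the system is already at equilibrium.

neither direction; the system is at equilibrium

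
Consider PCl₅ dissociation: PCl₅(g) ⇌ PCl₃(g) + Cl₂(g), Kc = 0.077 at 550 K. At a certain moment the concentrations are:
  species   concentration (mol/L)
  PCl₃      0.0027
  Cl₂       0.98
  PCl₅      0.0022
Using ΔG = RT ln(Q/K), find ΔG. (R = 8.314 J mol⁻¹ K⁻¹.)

ΔG = 12.6 kJ/mol

Qc = [PCl₃]·[Cl₂] / [PCl₅] = (0.0027)·(0.98) / (0.0022) = 1.20
ΔG = RT ln(Qc/Kc) = (8.314 J mol⁻¹ K⁻¹)(550 K) × ln(1.20/0.077)
   = (4.573 kJ/mol)(2.746) = 12.6 kJ/mol
ΔG > 0, so the forward reaction is non-spontaneous (proceeds in reverse).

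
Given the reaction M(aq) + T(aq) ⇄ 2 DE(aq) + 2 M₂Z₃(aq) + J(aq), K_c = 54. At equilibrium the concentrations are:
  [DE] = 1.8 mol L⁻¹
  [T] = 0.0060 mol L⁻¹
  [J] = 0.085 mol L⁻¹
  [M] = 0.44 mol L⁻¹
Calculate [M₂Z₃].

[M₂Z₃] = 0.72 mol L⁻¹

At equilibrium, K_c = [DE]²·[M₂Z₃]²·[J] / ([M]·[T]) = 54.
(1.8)²·([M₂Z₃])²·(0.085) / ((0.44)·(0.0060)) = 54
[M₂Z₃]² = 0.518 ⇒ [M₂Z₃] = 0.72 mol L⁻¹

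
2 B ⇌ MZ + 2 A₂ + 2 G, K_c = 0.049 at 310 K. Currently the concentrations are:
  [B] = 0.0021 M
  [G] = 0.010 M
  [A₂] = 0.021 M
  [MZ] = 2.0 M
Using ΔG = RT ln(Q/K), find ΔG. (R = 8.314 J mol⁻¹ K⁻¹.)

ΔG = -2.31 kJ/mol

Q_c = [MZ]·[A₂]²·[G]² / [B]² = (2.0)·(0.021)²·(0.010)² / (0.0021)² = 0.0200
ΔG = RT ln(Q_c/K_c) = (8.314 J mol⁻¹ K⁻¹)(310 K) × ln(0.0200/0.049)
   = (2.577 kJ/mol)(-0.8961) = -2.31 kJ/mol
ΔG < 0, so the forward reaction is spontaneous (proceeds forward).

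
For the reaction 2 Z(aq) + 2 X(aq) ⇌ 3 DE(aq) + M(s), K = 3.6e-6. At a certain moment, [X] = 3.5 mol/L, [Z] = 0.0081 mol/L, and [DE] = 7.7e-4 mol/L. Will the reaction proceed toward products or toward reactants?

(M is a pure solid — omitted from Q.)
Q = [DE]³ / ([Z]²·[X]²) = (7.7e-4)³ / ((0.0081)²·(3.5)²) = 5.7e-7
Q = 5.7e-7 < K = 3.6e-6, so the forward reaction proceeds.

to the right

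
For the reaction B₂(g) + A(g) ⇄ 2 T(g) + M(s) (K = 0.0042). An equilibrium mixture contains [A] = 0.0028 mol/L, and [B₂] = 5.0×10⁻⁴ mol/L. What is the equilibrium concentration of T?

[T] = 7.7×10⁻⁵ mol/L

(M is a pure solid — omitted from K.)
At equilibrium, K = [T]² / ([B₂]·[A]) = 0.0042.
([T])² / ((5.0×10⁻⁴)·(0.0028)) = 0.0042
[T]² = 5.88×10⁻⁹ ⇒ [T] = 7.7×10⁻⁵ mol/L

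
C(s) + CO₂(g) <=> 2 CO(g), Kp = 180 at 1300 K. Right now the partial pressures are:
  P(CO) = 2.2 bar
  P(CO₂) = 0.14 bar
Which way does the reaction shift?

in the forward direction

(C is a pure solid — omitted from Qp.)
Qp = P(CO)² / P(CO₂) = (2.2)² / (0.14) = 35
Qp = 35 < Kp = 180, so the forward reaction proceeds.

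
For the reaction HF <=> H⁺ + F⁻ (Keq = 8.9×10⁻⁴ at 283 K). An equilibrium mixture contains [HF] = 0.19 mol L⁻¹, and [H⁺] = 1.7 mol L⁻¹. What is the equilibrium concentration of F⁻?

At equilibrium, Keq = [H⁺]·[F⁻] / [HF] = 8.9×10⁻⁴.
(1.7)·([F⁻]) / (0.19) = 8.9×10⁻⁴
[F⁻] = 9.95×10⁻⁵ = 9.9×10⁻⁵ mol L⁻¹

[F⁻] = 9.9×10⁻⁵ mol L⁻¹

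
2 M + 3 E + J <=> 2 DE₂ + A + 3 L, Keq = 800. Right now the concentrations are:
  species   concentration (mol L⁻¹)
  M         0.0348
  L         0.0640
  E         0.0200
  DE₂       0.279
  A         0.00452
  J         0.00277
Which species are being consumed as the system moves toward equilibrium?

Q = [DE₂]²·[A]·[L]³ / ([M]²·[E]³·[J]) = (0.279)²·(0.00452)·(0.0640)³ / ((0.0348)²·(0.0200)³·(0.00277)) = 3440
Q = 3440 > Keq = 800: net reverse reaction.

DE₂, A, L (products)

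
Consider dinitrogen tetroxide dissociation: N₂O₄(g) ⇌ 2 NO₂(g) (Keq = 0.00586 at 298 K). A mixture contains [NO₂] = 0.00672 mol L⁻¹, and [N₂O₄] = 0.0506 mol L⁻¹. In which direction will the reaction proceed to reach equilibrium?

Q = [NO₂]² / [N₂O₄] = (0.00672)² / (0.0506) = 8.92e-4
Q = 8.92e-4 < Keq = 0.00586, so the forward reaction proceeds.

to the right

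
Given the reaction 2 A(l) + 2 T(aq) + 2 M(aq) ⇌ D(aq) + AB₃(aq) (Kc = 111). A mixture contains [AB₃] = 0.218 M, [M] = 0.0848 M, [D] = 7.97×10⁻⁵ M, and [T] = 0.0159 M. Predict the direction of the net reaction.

(A is a pure liquid — omitted from Qc.)
Qc = [D]·[AB₃] / ([T]²·[M]²) = (7.97×10⁻⁵)·(0.218) / ((0.0159)²·(0.0848)²) = 9.56
Qc = 9.56 < Kc = 111, so the forward reaction proceeds.

forward (toward products)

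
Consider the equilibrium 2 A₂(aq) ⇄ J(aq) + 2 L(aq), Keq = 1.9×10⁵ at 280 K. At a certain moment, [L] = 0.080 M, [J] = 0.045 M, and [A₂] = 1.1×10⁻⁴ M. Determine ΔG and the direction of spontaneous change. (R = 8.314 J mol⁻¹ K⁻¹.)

Q = [J]·[L]² / [A₂]² = (0.045)·(0.080)² / (1.1×10⁻⁴)² = 23800
ΔG = RT ln(Q/Keq) = (8.314 J mol⁻¹ K⁻¹)(280 K) × ln(23800/1.9×10⁵)
   = (2.328 kJ/mol)(-2.077) = -4.84 kJ/mol
ΔG < 0, so the forward reaction is spontaneous (proceeds forward).

ΔG = -4.84 kJ/mol; the forward reaction is spontaneous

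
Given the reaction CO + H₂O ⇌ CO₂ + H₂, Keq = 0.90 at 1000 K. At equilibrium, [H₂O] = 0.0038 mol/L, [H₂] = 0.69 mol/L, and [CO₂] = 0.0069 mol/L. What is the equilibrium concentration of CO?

At equilibrium, Keq = [CO₂]·[H₂] / ([CO]·[H₂O]) = 0.90.
(0.0069)·(0.69) / (([CO])·(0.0038)) = 0.90
[CO] = 1.39 = 1.4 mol/L

[CO] = 1.4 mol/L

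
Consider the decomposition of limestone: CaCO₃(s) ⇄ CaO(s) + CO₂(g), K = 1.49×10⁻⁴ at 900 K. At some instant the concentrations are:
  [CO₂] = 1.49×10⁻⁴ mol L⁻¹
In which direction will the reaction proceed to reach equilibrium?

at equilibrium

(CaCO₃, CaO are pure solids — omitted from Q.)
Q = [CO₂] = 1.49×10⁻⁴
Q = 1.49×10⁻⁴ = K, so the system is already at equilibrium.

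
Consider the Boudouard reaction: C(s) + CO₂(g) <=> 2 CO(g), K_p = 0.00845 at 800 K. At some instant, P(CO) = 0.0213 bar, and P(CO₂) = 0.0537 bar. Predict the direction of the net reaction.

(C is a pure solid — omitted from Q_p.)
Q_p = P(CO)² / P(CO₂) = (0.0213)² / (0.0537) = 0.00845
Q_p = 0.00845 = K_p, so the system is already at equilibrium.

neither direction; the system is at equilibrium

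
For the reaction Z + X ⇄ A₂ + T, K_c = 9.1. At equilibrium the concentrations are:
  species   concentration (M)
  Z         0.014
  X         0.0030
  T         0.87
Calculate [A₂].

At equilibrium, K_c = [A₂]·[T] / ([Z]·[X]) = 9.1.
([A₂])·(0.87) / ((0.014)·(0.0030)) = 9.1
[A₂] = 4.39×10⁻⁴ = 4.4×10⁻⁴ M

[A₂] = 4.4×10⁻⁴ M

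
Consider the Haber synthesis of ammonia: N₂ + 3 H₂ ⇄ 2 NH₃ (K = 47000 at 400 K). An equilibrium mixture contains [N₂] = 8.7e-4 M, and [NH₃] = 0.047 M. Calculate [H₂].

At equilibrium, K = [NH₃]² / ([N₂]·[H₂]³) = 47000.
(0.047)² / ((8.7e-4)·([H₂])³) = 47000
[H₂]³ = 5.40e-5 ⇒ [H₂] = 0.038 M

[H₂] = 0.038 M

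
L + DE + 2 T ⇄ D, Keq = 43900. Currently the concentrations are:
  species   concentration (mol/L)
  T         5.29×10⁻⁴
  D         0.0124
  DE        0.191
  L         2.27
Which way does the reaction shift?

Q = [D] / ([L]·[DE]·[T]²) = (0.0124) / ((2.27)·(0.191)·(5.29×10⁻⁴)²) = 1.02×10⁵
Q = 1.02×10⁵ > Keq = 43900, so the reverse reaction proceeds.

in the reverse direction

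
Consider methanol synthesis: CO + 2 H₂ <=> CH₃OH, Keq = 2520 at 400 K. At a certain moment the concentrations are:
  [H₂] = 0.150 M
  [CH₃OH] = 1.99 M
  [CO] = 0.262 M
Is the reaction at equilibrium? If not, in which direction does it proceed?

Q = [CH₃OH] / ([CO]·[H₂]²) = (1.99) / ((0.262)·(0.150)²) = 338
Q = 338 < Keq = 2520, so the forward reaction proceeds.

forward (toward products)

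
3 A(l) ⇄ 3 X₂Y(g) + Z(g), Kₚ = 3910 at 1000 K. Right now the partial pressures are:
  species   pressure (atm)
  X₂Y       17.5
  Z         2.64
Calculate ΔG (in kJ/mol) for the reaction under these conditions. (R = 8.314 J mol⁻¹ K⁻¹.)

(A is a pure liquid — omitted from Qₚ.)
Qₚ = P(X₂Y)³·P(Z) = (17.5)³·(2.64) = 14100
ΔG = RT ln(Qₚ/Kₚ) = (8.314 J mol⁻¹ K⁻¹)(1000 K) × ln(14100/3910)
   = (8.314 kJ/mol)(1.283) = 10.7 kJ/mol
ΔG > 0, so the forward reaction is non-spontaneous (proceeds in reverse).

ΔG = 10.7 kJ/mol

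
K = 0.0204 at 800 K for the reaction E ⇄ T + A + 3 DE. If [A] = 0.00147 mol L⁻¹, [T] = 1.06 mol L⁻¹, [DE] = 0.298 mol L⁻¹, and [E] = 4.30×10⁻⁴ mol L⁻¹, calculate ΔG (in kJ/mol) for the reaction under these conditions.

Q = [T]·[A]·[DE]³ / [E] = (1.06)·(0.00147)·(0.298)³ / (4.30×10⁻⁴) = 0.0959
ΔG = RT ln(Q/K) = (8.314 J mol⁻¹ K⁻¹)(800 K) × ln(0.0959/0.0204)
   = (6.651 kJ/mol)(1.548) = 10.3 kJ/mol
ΔG > 0, so the forward reaction is non-spontaneous (proceeds in reverse).

ΔG = 10.3 kJ/mol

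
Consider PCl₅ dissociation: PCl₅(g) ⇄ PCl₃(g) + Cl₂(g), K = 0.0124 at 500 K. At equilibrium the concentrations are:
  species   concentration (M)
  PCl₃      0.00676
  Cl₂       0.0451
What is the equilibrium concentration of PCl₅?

At equilibrium, K = [PCl₃]·[Cl₂] / [PCl₅] = 0.0124.
(0.00676)·(0.0451) / ([PCl₅]) = 0.0124
[PCl₅] = 0.0246 M

[PCl₅] = 0.0246 M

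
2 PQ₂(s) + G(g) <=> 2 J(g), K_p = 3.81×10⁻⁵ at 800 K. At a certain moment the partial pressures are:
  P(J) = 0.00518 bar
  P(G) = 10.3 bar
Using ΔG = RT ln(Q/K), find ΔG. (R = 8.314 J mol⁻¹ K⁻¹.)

(PQ₂ is a pure solid — omitted from Q_p.)
Q_p = P(J)² / P(G) = (0.00518)² / (10.3) = 2.61×10⁻⁶
ΔG = RT ln(Q_p/K_p) = (8.314 J mol⁻¹ K⁻¹)(800 K) × ln(2.61×10⁻⁶/3.81×10⁻⁵)
   = (6.651 kJ/mol)(-2.681) = -17.8 kJ/mol
ΔG < 0, so the forward reaction is spontaneous (proceeds forward).

ΔG = -17.8 kJ/mol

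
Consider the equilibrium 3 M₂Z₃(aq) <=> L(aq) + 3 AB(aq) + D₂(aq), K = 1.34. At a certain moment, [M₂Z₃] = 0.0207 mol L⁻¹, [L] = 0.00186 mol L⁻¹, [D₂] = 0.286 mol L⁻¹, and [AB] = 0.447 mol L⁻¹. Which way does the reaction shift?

reverse (toward reactants)

Q = [L]·[AB]³·[D₂] / [M₂Z₃]³ = (0.00186)·(0.447)³·(0.286) / (0.0207)³ = 5.36
Q = 5.36 > K = 1.34, so the reverse reaction proceeds.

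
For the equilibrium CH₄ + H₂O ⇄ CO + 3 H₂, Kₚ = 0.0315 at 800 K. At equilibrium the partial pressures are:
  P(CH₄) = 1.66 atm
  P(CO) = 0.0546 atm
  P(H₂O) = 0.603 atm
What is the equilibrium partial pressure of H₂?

P(H₂) = 0.833 atm

At equilibrium, Kₚ = P(CO)·P(H₂)³ / (P(CH₄)·P(H₂O)) = 0.0315.
(0.0546)·(P(H₂))³ / ((1.66)·(0.603)) = 0.0315
P(H₂)³ = 0.577 ⇒ P(H₂) = 0.833 atm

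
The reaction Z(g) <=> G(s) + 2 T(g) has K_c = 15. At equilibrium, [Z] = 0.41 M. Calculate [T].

[T] = 2.5 M

(G is a pure solid — omitted from K_c.)
At equilibrium, K_c = [T]² / [Z] = 15.
([T])² / (0.41) = 15
[T]² = 6.15 ⇒ [T] = 2.5 M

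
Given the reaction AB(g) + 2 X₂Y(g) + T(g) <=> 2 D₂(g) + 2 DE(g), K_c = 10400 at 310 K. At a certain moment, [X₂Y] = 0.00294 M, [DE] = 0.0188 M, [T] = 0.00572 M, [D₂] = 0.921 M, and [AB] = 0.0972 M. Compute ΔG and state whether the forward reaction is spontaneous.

Q_c = [D₂]²·[DE]² / ([AB]·[X₂Y]²·[T]) = (0.921)²·(0.0188)² / ((0.0972)·(0.00294)²·(0.00572)) = 62400
ΔG = RT ln(Q_c/K_c) = (8.314 J mol⁻¹ K⁻¹)(310 K) × ln(62400/10400)
   = (2.577 kJ/mol)(1.792) = 4.62 kJ/mol
ΔG > 0, so the forward reaction is non-spontaneous (proceeds in reverse).

ΔG = 4.62 kJ/mol; the forward reaction is non-spontaneous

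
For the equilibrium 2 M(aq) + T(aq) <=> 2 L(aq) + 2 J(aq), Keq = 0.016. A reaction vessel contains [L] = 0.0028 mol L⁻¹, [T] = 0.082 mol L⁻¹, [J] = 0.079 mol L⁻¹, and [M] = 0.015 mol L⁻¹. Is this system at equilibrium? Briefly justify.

Q = [L]²·[J]² / ([M]²·[T]) = (0.0028)²·(0.079)² / ((0.015)²·(0.082)) = 0.0027
Q = 0.0027 < Keq = 0.016: net forward reaction.

no; Q < K, reaction proceeds forward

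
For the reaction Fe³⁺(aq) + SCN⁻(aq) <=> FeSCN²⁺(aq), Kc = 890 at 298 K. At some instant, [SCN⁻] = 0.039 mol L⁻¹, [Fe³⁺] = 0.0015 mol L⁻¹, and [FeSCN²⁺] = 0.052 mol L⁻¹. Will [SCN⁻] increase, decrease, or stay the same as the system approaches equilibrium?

stay the same

Qc = [FeSCN²⁺] / ([Fe³⁺]·[SCN⁻]) = (0.052) / ((0.0015)·(0.039)) = 890
Qc = 890 = Kc; the system is at equilibrium.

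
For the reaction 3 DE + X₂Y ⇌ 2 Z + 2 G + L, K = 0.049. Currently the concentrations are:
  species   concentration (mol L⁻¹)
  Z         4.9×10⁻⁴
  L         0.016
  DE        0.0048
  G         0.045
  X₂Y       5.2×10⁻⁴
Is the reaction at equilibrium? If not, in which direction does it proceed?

to the left

Q = [Z]²·[G]²·[L] / ([DE]³·[X₂Y]) = (4.9×10⁻⁴)²·(0.045)²·(0.016) / ((0.0048)³·(5.2×10⁻⁴)) = 0.14
Q = 0.14 > K = 0.049, so the reverse reaction proceeds.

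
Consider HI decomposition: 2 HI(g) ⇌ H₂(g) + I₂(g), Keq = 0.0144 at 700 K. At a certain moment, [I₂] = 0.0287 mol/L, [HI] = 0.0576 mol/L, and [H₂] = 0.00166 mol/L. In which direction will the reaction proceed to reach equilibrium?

Q = [H₂]·[I₂] / [HI]² = (0.00166)·(0.0287) / (0.0576)² = 0.0144
Q = 0.0144 = Keq, so the system is already at equilibrium.

no net change (already at equilibrium)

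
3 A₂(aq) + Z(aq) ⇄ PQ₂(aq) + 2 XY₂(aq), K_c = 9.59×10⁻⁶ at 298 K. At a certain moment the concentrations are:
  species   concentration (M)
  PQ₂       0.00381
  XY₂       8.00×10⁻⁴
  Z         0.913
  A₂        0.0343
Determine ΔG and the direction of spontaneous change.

Q_c = [PQ₂]·[XY₂]² / ([A₂]³·[Z]) = (0.00381)·(8.00×10⁻⁴)² / ((0.0343)³·(0.913)) = 6.62×10⁻⁵
ΔG = RT ln(Q_c/K_c) = (8.314 J mol⁻¹ K⁻¹)(298 K) × ln(6.62×10⁻⁵/9.59×10⁻⁶)
   = (2.478 kJ/mol)(1.932) = 4.79 kJ/mol
ΔG > 0, so the forward reaction is non-spontaneous (proceeds in reverse).

ΔG = 4.79 kJ/mol; the forward reaction is non-spontaneous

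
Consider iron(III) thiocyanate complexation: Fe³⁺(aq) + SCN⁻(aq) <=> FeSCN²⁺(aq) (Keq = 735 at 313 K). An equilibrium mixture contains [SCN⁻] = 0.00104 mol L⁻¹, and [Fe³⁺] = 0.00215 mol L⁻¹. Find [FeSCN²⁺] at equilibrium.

[FeSCN²⁺] = 0.00164 mol L⁻¹

At equilibrium, Keq = [FeSCN²⁺] / ([Fe³⁺]·[SCN⁻]) = 735.
([FeSCN²⁺]) / ((0.00215)·(0.00104)) = 735
[FeSCN²⁺] = 0.00164 mol L⁻¹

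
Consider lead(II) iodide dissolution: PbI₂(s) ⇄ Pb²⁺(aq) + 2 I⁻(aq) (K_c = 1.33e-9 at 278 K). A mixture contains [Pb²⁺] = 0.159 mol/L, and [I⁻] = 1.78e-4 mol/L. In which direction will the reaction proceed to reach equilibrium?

(PbI₂ is a pure solid — omitted from Q_c.)
Q_c = [Pb²⁺]·[I⁻]² = (0.159)·(1.78e-4)² = 5.04e-9
Q_c = 5.04e-9 > K_c = 1.33e-9, so the reverse reaction proceeds.

toward reactants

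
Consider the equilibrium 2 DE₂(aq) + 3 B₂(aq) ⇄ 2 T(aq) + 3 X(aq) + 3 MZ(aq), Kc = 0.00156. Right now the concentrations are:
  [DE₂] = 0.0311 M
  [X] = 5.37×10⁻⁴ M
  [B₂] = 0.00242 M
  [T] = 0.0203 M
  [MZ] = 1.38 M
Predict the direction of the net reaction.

Qc = [T]²·[X]³·[MZ]³ / ([DE₂]²·[B₂]³) = (0.0203)²·(5.37×10⁻⁴)³·(1.38)³ / ((0.0311)²·(0.00242)³) = 0.0122
Qc = 0.0122 > Kc = 0.00156, so the reverse reaction proceeds.

reverse (toward reactants)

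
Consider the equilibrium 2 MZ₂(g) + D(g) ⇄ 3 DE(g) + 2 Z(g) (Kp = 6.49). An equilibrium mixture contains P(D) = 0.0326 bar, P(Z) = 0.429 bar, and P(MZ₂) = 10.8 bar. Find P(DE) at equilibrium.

At equilibrium, Kp = P(DE)³·P(Z)² / (P(MZ₂)²·P(D)) = 6.49.
(P(DE))³·(0.429)² / ((10.8)²·(0.0326)) = 6.49
P(DE)³ = 134 ⇒ P(DE) = 5.12 bar

P(DE) = 5.12 bar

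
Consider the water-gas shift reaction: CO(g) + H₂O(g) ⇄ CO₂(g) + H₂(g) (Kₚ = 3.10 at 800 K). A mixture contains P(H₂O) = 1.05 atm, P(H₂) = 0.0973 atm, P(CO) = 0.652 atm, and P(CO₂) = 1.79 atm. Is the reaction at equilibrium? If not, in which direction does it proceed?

Qₚ = P(CO₂)·P(H₂) / (P(CO)·P(H₂O)) = (1.79)·(0.0973) / ((0.652)·(1.05)) = 0.254
Qₚ = 0.254 < Kₚ = 3.10, so the forward reaction proceeds.

forward (toward products)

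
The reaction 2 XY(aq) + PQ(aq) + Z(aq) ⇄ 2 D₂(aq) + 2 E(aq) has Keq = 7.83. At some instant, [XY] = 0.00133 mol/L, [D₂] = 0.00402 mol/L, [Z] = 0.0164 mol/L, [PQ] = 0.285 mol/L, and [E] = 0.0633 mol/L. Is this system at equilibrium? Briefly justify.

Q = [D₂]²·[E]² / ([XY]²·[PQ]·[Z]) = (0.00402)²·(0.0633)² / ((0.00133)²·(0.285)·(0.0164)) = 7.83
Q = 7.83 = Keq; the system is at equilibrium.

yes, at equilibrium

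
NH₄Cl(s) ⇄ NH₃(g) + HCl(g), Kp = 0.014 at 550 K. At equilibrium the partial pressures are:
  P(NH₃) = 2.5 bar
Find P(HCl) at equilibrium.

(NH₄Cl is a pure solid — omitted from Kp.)
At equilibrium, Kp = P(NH₃)·P(HCl) = 0.014.
(2.5)·(P(HCl)) = 0.014
P(HCl) = 0.00560 = 0.0056 bar

P(HCl) = 0.0056 bar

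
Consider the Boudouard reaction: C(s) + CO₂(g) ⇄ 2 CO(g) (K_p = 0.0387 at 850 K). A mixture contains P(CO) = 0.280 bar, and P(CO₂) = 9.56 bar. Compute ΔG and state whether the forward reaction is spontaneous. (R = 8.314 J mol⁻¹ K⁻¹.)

ΔG = -11.0 kJ/mol; the forward reaction is spontaneous

(C is a pure solid — omitted from Q_p.)
Q_p = P(CO)² / P(CO₂) = (0.280)² / (9.56) = 0.00820
ΔG = RT ln(Q_p/K_p) = (8.314 J mol⁻¹ K⁻¹)(850 K) × ln(0.00820/0.0387)
   = (7.067 kJ/mol)(-1.552) = -11.0 kJ/mol
ΔG < 0, so the forward reaction is spontaneous (proceeds forward).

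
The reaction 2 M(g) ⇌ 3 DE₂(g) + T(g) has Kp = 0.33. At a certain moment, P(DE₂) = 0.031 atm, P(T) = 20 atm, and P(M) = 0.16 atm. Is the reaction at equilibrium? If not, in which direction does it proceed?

Qp = P(DE₂)³·P(T) / P(M)² = (0.031)³·(20) / (0.16)² = 0.023
Qp = 0.023 < Kp = 0.33, so the forward reaction proceeds.

to the right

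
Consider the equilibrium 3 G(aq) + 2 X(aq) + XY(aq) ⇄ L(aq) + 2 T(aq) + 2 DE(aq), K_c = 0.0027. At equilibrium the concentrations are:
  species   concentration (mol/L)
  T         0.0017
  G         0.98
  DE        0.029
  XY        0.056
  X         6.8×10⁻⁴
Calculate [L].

At equilibrium, K_c = [L]·[T]²·[DE]² / ([G]³·[X]²·[XY]) = 0.0027.
([L])·(0.0017)²·(0.029)² / ((0.98)³·(6.8×10⁻⁴)²·(0.056)) = 0.0027
[L] = 0.0271 = 0.027 mol/L

[L] = 0.027 mol/L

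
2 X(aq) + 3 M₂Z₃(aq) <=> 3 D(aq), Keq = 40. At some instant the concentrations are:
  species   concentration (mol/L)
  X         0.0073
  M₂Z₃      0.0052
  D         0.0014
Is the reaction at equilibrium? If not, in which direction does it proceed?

in the reverse direction

Q = [D]³ / ([X]²·[M₂Z₃]³) = (0.0014)³ / ((0.0073)²·(0.0052)³) = 370
Q = 370 > Keq = 40, so the reverse reaction proceeds.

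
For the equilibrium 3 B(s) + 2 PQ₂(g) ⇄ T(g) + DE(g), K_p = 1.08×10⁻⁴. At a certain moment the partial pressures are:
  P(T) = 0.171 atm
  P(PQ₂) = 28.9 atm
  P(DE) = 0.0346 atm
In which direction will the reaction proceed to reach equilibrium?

(B is a pure solid — omitted from Q_p.)
Q_p = P(T)·P(DE) / P(PQ₂)² = (0.171)·(0.0346) / (28.9)² = 7.08×10⁻⁶
Q_p = 7.08×10⁻⁶ < K_p = 1.08×10⁻⁴, so the forward reaction proceeds.

to the right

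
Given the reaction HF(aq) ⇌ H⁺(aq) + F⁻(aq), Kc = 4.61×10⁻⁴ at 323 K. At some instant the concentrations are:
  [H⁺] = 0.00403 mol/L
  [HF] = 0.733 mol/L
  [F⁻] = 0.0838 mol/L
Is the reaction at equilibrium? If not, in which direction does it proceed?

neither direction; the system is at equilibrium

Qc = [H⁺]·[F⁻] / [HF] = (0.00403)·(0.0838) / (0.733) = 4.61×10⁻⁴
Qc = 4.61×10⁻⁴ = Kc, so the system is already at equilibrium.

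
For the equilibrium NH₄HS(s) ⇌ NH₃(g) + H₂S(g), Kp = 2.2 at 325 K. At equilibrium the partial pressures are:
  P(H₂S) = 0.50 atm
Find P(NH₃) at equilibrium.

(NH₄HS is a pure solid — omitted from Kp.)
At equilibrium, Kp = P(NH₃)·P(H₂S) = 2.2.
(P(NH₃))·(0.50) = 2.2
P(NH₃) = 4.40 = 4.4 atm

P(NH₃) = 4.4 atm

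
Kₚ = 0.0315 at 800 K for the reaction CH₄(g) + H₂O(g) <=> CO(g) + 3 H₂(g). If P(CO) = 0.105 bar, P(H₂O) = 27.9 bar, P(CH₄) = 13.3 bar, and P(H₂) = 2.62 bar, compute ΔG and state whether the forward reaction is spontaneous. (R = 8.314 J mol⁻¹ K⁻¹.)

ΔG = -12.1 kJ/mol; the forward reaction is spontaneous

Qₚ = P(CO)·P(H₂)³ / (P(CH₄)·P(H₂O)) = (0.105)·(2.62)³ / ((13.3)·(27.9)) = 0.00509
ΔG = RT ln(Qₚ/Kₚ) = (8.314 J mol⁻¹ K⁻¹)(800 K) × ln(0.00509/0.0315)
   = (6.651 kJ/mol)(-1.823) = -12.1 kJ/mol
ΔG < 0, so the forward reaction is spontaneous (proceeds forward).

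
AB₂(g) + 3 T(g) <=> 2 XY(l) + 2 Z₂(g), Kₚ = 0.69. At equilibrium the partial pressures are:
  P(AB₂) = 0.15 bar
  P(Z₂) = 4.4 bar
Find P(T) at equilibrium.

(XY is a pure liquid — omitted from Kₚ.)
At equilibrium, Kₚ = P(Z₂)² / (P(AB₂)·P(T)³) = 0.69.
(4.4)² / ((0.15)·(P(T))³) = 0.69
P(T)³ = 187 ⇒ P(T) = 5.7 bar

P(T) = 5.7 bar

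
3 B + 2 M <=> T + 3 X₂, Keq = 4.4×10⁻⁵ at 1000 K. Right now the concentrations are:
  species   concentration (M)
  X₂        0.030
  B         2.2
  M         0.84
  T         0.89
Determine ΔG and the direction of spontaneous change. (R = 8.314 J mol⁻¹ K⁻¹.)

ΔG = -21.8 kJ/mol; the forward reaction is spontaneous

Q = [T]·[X₂]³ / ([B]³·[M]²) = (0.89)·(0.030)³ / ((2.2)³·(0.84)²) = 3.20×10⁻⁶
ΔG = RT ln(Q/Keq) = (8.314 J mol⁻¹ K⁻¹)(1000 K) × ln(3.20×10⁻⁶/4.4×10⁻⁵)
   = (8.314 kJ/mol)(-2.621) = -21.8 kJ/mol
ΔG < 0, so the forward reaction is spontaneous (proceeds forward).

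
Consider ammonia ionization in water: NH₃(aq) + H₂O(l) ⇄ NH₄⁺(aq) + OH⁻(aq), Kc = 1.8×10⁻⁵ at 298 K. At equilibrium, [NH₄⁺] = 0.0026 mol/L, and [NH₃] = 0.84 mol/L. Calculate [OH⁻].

(H₂O is a pure liquid — omitted from Kc.)
At equilibrium, Kc = [NH₄⁺]·[OH⁻] / [NH₃] = 1.8×10⁻⁵.
(0.0026)·([OH⁻]) / (0.84) = 1.8×10⁻⁵
[OH⁻] = 0.00582 = 0.0058 mol/L

[OH⁻] = 0.0058 mol/L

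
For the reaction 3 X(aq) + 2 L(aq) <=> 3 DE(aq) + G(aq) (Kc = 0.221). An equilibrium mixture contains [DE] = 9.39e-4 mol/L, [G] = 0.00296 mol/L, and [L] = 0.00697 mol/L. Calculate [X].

[X] = 0.00611 mol/L

At equilibrium, Kc = [DE]³·[G] / ([X]³·[L]²) = 0.221.
(9.39e-4)³·(0.00296) / (([X])³·(0.00697)²) = 0.221
[X]³ = 2.28e-7 ⇒ [X] = 0.00611 mol/L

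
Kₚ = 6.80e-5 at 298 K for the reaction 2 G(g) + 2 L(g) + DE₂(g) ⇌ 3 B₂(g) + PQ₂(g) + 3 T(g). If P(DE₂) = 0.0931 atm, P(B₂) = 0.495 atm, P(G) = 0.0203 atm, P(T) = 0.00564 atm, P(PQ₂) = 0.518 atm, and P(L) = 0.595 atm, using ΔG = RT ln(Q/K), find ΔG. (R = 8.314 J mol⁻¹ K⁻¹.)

ΔG = 6.20 kJ/mol

Qₚ = P(B₂)³·P(PQ₂)·P(T)³ / (P(G)²·P(L)²·P(DE₂)) = (0.495)³·(0.518)·(0.00564)³ / ((0.0203)²·(0.595)²·(0.0931)) = 8.30e-4
ΔG = RT ln(Qₚ/Kₚ) = (8.314 J mol⁻¹ K⁻¹)(298 K) × ln(8.30e-4/6.80e-5)
   = (2.478 kJ/mol)(2.502) = 6.20 kJ/mol
ΔG > 0, so the forward reaction is non-spontaneous (proceeds in reverse).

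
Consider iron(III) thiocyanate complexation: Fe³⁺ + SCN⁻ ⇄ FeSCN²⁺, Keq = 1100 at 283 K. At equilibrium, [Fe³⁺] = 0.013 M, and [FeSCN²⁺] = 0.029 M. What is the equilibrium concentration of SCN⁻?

At equilibrium, Keq = [FeSCN²⁺] / ([Fe³⁺]·[SCN⁻]) = 1100.
(0.029) / ((0.013)·([SCN⁻])) = 1100
[SCN⁻] = 0.00203 = 0.0020 M

[SCN⁻] = 0.0020 M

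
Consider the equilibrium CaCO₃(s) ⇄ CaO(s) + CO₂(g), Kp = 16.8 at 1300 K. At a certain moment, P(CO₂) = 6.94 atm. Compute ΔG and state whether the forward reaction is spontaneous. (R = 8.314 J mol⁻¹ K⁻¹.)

ΔG = -9.56 kJ/mol; the forward reaction is spontaneous

(CaCO₃, CaO are pure solids — omitted from Qp.)
Qp = P(CO₂) = 6.94
ΔG = RT ln(Qp/Kp) = (8.314 J mol⁻¹ K⁻¹)(1300 K) × ln(6.94/16.8)
   = (10.81 kJ/mol)(-0.8841) = -9.56 kJ/mol
ΔG < 0, so the forward reaction is spontaneous (proceeds forward).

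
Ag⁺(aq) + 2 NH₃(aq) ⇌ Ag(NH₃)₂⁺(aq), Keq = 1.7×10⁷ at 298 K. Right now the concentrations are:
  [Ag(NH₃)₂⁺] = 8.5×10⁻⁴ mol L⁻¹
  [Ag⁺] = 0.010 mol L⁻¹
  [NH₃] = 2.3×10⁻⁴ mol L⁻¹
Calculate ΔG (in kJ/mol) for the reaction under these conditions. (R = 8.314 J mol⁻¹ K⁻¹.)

Q = [Ag(NH₃)₂⁺] / ([Ag⁺]·[NH₃]²) = (8.5×10⁻⁴) / ((0.010)·(2.3×10⁻⁴)²) = 1.61×10⁶
ΔG = RT ln(Q/Keq) = (8.314 J mol⁻¹ K⁻¹)(298 K) × ln(1.61×10⁶/1.7×10⁷)
   = (2.478 kJ/mol)(-2.357) = -5.84 kJ/mol
ΔG < 0, so the forward reaction is spontaneous (proceeds forward).

ΔG = -5.84 kJ/mol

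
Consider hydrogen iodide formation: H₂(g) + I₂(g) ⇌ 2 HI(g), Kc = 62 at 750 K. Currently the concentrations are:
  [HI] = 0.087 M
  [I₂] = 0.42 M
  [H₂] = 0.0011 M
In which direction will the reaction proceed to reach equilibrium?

Qc = [HI]² / ([H₂]·[I₂]) = (0.087)² / ((0.0011)·(0.42)) = 16
Qc = 16 < Kc = 62, so the forward reaction proceeds.

toward products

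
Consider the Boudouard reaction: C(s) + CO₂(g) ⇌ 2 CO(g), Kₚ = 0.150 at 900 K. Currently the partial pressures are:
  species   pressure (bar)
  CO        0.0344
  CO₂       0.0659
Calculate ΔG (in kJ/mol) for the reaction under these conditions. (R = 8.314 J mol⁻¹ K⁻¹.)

(C is a pure solid — omitted from Qₚ.)
Qₚ = P(CO)² / P(CO₂) = (0.0344)² / (0.0659) = 0.0180
ΔG = RT ln(Qₚ/Kₚ) = (8.314 J mol⁻¹ K⁻¹)(900 K) × ln(0.0180/0.150)
   = (7.483 kJ/mol)(-2.120) = -15.9 kJ/mol
ΔG < 0, so the forward reaction is spontaneous (proceeds forward).

ΔG = -15.9 kJ/mol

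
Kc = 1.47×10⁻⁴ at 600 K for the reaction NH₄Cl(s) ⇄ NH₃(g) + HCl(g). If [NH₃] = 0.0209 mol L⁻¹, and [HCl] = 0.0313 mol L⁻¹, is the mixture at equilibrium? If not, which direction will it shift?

no; Q > K, reaction proceeds in reverse

(NH₄Cl is a pure solid — omitted from Qc.)
Qc = [NH₃]·[HCl] = (0.0209)·(0.0313) = 6.54×10⁻⁴
Qc = 6.54×10⁻⁴ > Kc = 1.47×10⁻⁴: net reverse reaction.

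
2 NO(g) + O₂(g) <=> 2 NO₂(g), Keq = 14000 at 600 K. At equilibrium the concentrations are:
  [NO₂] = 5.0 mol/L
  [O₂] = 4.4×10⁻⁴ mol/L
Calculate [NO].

[NO] = 2.0 mol/L

At equilibrium, Keq = [NO₂]² / ([NO]²·[O₂]) = 14000.
(5.0)² / (([NO])²·(4.4×10⁻⁴)) = 14000
[NO]² = 4.06 ⇒ [NO] = 2.0 mol/L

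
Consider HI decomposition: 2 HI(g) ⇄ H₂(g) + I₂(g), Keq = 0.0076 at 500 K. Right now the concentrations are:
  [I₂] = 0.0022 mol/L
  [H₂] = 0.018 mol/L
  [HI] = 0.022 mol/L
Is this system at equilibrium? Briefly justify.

no; Q > K, reaction proceeds in reverse

Q = [H₂]·[I₂] / [HI]² = (0.018)·(0.0022) / (0.022)² = 0.082
Q = 0.082 > Keq = 0.0076: net reverse reaction.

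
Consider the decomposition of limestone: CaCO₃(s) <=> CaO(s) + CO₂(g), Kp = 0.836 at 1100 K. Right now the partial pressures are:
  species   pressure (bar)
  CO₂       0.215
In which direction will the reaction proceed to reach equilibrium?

(CaCO₃, CaO are pure solids — omitted from Qp.)
Qp = P(CO₂) = 0.215
Qp = 0.215 < Kp = 0.836, so the forward reaction proceeds.

toward products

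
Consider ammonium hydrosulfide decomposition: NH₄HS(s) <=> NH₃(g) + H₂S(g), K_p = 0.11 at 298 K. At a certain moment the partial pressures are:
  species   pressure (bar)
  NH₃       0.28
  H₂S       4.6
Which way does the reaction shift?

(NH₄HS is a pure solid — omitted from Q_p.)
Q_p = P(NH₃)·P(H₂S) = (0.28)·(4.6) = 1.3
Q_p = 1.3 > K_p = 0.11, so the reverse reaction proceeds.

toward reactants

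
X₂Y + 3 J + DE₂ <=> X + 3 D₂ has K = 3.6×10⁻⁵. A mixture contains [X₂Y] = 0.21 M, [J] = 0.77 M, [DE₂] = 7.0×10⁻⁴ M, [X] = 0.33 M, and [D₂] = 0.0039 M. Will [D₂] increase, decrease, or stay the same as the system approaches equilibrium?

decrease

Q = [X]·[D₂]³ / ([X₂Y]·[J]³·[DE₂]) = (0.33)·(0.0039)³ / ((0.21)·(0.77)³·(7.0×10⁻⁴)) = 2.9×10⁻⁴
Q = 2.9×10⁻⁴ > K = 3.6×10⁻⁵: net reverse reaction.
D₂ is a product, so it decreases.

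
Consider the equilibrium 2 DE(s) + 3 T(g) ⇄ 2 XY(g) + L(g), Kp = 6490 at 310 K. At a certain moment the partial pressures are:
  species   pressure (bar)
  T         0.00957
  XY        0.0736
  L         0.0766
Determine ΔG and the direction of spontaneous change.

ΔG = -6.75 kJ/mol; the forward reaction is spontaneous

(DE is a pure solid — omitted from Qp.)
Qp = P(XY)²·P(L) / P(T)³ = (0.0736)²·(0.0766) / (0.00957)³ = 473
ΔG = RT ln(Qp/Kp) = (8.314 J mol⁻¹ K⁻¹)(310 K) × ln(473/6490)
   = (2.577 kJ/mol)(-2.619) = -6.75 kJ/mol
ΔG < 0, so the forward reaction is spontaneous (proceeds forward).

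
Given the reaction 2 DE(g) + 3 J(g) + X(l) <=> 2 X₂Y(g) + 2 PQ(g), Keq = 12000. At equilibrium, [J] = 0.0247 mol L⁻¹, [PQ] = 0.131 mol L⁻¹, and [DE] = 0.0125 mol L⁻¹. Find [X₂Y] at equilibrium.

[X₂Y] = 0.0406 mol L⁻¹

(X is a pure liquid — omitted from Keq.)
At equilibrium, Keq = [X₂Y]²·[PQ]² / ([DE]²·[J]³) = 12000.
([X₂Y])²·(0.131)² / ((0.0125)²·(0.0247)³) = 12000
[X₂Y]² = 0.00165 ⇒ [X₂Y] = 0.0406 mol L⁻¹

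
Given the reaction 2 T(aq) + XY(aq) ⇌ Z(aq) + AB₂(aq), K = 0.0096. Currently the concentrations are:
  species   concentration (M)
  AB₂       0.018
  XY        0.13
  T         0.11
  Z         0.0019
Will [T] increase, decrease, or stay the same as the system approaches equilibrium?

Q = [Z]·[AB₂] / ([T]²·[XY]) = (0.0019)·(0.018) / ((0.11)²·(0.13)) = 0.022
Q = 0.022 > K = 0.0096: net reverse reaction.
T is a reactant, so it increases.

increase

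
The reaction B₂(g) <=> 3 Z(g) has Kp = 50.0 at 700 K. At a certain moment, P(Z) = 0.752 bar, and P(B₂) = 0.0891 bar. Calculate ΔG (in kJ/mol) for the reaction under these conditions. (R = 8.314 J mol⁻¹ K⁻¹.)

Qp = P(Z)³ / P(B₂) = (0.752)³ / (0.0891) = 4.77
ΔG = RT ln(Qp/Kp) = (8.314 J mol⁻¹ K⁻¹)(700 K) × ln(4.77/50.0)
   = (5.820 kJ/mol)(-2.350) = -13.7 kJ/mol
ΔG < 0, so the forward reaction is spontaneous (proceeds forward).

ΔG = -13.7 kJ/mol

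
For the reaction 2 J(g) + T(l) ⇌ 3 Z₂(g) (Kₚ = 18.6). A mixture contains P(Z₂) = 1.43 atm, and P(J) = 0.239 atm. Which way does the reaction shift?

reverse (toward reactants)

(T is a pure liquid — omitted from Qₚ.)
Qₚ = P(Z₂)³ / P(J)² = (1.43)³ / (0.239)² = 51.2
Qₚ = 51.2 > Kₚ = 18.6, so the reverse reaction proceeds.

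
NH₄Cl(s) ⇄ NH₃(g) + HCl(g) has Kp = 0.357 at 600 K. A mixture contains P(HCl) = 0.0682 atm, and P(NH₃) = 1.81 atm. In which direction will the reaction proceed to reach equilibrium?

(NH₄Cl is a pure solid — omitted from Qp.)
Qp = P(NH₃)·P(HCl) = (1.81)·(0.0682) = 0.123
Qp = 0.123 < Kp = 0.357, so the forward reaction proceeds.

forward (toward products)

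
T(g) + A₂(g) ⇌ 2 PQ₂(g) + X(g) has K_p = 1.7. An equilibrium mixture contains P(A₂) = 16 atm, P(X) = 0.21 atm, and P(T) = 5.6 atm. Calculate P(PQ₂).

At equilibrium, K_p = P(PQ₂)²·P(X) / (P(T)·P(A₂)) = 1.7.
(P(PQ₂))²·(0.21) / ((5.6)·(16)) = 1.7
P(PQ₂)² = 725 ⇒ P(PQ₂) = 27 atm

P(PQ₂) = 27 atm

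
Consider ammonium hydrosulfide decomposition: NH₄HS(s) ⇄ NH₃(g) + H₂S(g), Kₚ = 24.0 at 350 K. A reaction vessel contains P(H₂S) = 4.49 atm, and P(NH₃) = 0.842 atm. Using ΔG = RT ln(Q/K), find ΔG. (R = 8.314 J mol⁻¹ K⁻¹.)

(NH₄HS is a pure solid — omitted from Qₚ.)
Qₚ = P(NH₃)·P(H₂S) = (0.842)·(4.49) = 3.78
ΔG = RT ln(Qₚ/Kₚ) = (8.314 J mol⁻¹ K⁻¹)(350 K) × ln(3.78/24.0)
   = (2.910 kJ/mol)(-1.848) = -5.38 kJ/mol
ΔG < 0, so the forward reaction is spontaneous (proceeds forward).

ΔG = -5.38 kJ/mol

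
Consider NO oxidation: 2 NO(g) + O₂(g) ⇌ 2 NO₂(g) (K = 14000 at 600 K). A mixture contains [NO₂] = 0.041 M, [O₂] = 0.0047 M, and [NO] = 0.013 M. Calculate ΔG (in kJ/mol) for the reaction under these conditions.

ΔG = -9.42 kJ/mol

Q = [NO₂]² / ([NO]²·[O₂]) = (0.041)² / ((0.013)²·(0.0047)) = 2120
ΔG = RT ln(Q/K) = (8.314 J mol⁻¹ K⁻¹)(600 K) × ln(2120/14000)
   = (4.988 kJ/mol)(-1.888) = -9.42 kJ/mol
ΔG < 0, so the forward reaction is spontaneous (proceeds forward).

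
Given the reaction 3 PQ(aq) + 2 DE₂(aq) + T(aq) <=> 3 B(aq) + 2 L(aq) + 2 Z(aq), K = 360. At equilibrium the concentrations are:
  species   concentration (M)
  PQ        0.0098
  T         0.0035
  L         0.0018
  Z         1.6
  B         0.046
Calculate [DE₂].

[DE₂] = 0.026 M

At equilibrium, K = [B]³·[L]²·[Z]² / ([PQ]³·[DE₂]²·[T]) = 360.
(0.046)³·(0.0018)²·(1.6)² / ((0.0098)³·([DE₂])²·(0.0035)) = 360
[DE₂]² = 6.81e-4 ⇒ [DE₂] = 0.026 M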